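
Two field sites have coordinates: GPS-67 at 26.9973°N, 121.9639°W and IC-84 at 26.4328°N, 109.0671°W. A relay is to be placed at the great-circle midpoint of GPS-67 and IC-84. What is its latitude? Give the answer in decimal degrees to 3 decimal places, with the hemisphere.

26.861°N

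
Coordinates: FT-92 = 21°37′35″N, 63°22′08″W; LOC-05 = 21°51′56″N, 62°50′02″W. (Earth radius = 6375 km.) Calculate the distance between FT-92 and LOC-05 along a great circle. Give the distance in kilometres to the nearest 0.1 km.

FT-92: φ = +21.62639°, λ = -63.36889°
LOC-05: φ = +21.86556°, λ = -62.83389°
Δφ = 0.2392°,  Δλ = 0.5350°
a = sin²(Δφ/2) + cos φ₁ cos φ₂ sin²(Δλ/2) = 0.000023
c = 2·arcsin(√a) = 0.009625 rad = 0.5515°
d = R·c = 6375 × 0.009625 = 61.4 km

61.4 km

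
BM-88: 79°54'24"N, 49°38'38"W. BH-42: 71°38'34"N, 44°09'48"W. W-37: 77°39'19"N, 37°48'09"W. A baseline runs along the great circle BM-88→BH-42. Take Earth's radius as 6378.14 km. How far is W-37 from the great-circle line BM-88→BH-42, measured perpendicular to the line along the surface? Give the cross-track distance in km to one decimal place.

BM-88: φ = +79.90667°, λ = -49.64389°
BH-42: φ = +71.64278°, λ = -44.16333°
W-37: φ = +77.65528°, λ = -37.80250°
δ₁₃ = central angle BM-88→W-37 = 0.056030 rad  (haversine)
θ₁₃ = bearing BM-88→W-37 = 128.427°,  θ₁₂ = bearing BM-88→BH-42 = 168.066°
dₓₜ = R·arcsin(sin δ₁₃ · sin(θ₁₃ − θ₁₂)) = 6378.14·arcsin(0.05600·sin(-39.639°)) = -227.911 km
|dₓₜ| = 227.911 km

227.9 km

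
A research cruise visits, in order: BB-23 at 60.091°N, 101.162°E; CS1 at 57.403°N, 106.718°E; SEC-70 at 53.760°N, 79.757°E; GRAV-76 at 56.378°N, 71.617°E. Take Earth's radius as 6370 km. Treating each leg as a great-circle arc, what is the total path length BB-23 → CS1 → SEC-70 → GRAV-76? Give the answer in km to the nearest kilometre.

2761 km

BB-23→CS1: c = 0.068749 rad, d = 437.93 km
CS1→SEC-70: c = 0.271515 rad, d = 1729.55 km
SEC-70→GRAV-76: c = 0.093218 rad, d = 593.80 km
Total = 437.93 + 1729.55 + 593.80 = 2761.28 km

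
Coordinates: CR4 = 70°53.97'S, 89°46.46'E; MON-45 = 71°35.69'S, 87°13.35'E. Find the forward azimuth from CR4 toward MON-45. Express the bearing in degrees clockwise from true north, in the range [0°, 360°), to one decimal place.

228.5°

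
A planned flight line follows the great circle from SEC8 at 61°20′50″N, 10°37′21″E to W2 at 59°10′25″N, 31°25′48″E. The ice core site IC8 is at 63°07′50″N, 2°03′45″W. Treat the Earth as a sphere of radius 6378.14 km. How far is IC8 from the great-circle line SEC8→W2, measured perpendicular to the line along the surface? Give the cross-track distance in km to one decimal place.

230.1 km

SEC8: φ = +61.34722°, λ = +10.62250°
W2: φ = +59.17361°, λ = +31.43000°
IC8: φ = +63.13056°, λ = -2.06250°
δ₁₃ = central angle SEC8→IC8 = 0.107512 rad  (haversine)
θ₁₃ = bearing SEC8→IC8 = 292.348°,  θ₁₂ = bearing SEC8→W2 = 92.704°
dₓₜ = R·arcsin(sin δ₁₃ · sin(θ₁₃ − θ₁₂)) = 6378.14·arcsin(0.10731·sin(199.643°)) = -230.124 km
|dₓₜ| = 230.124 km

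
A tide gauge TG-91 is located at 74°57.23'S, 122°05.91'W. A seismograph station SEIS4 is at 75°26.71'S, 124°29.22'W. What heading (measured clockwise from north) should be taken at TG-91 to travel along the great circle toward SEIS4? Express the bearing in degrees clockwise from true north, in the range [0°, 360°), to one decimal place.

230.0°

TG-91: φ = -74.95383°, λ = -122.09850°
SEIS4: φ = -75.44517°, λ = -124.48700°
Δλ = -2.3885°
y = sin Δλ · cos φ₂ = -0.010473
x = cos φ₁ sin φ₂ − sin φ₁ cos φ₂ cos Δλ = -0.008786
θ = atan2(y, x) = -129.9937° → 230.0063° (mod 360°)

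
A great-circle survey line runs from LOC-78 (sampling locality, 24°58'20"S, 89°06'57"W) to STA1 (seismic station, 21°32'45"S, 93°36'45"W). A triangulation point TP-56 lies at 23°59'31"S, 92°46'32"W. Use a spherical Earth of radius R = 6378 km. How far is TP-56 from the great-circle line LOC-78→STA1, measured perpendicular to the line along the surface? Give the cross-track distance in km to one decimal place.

151.7 km

LOC-78: φ = -24.97222°, λ = -89.11583°
STA1: φ = -21.54583°, λ = -93.61250°
TP-56: φ = -23.99194°, λ = -92.77556°
δ₁₃ = central angle LOC-78→TP-56 = 0.060594 rad  (haversine)
θ₁₃ = bearing LOC-78→TP-56 = 285.636°,  θ₁₂ = bearing LOC-78→STA1 = 308.765°
dₓₜ = R·arcsin(sin δ₁₃ · sin(θ₁₃ − θ₁₂)) = 6378·arcsin(0.06056·sin(-23.129°)) = -151.725 km
|dₓₜ| = 151.725 km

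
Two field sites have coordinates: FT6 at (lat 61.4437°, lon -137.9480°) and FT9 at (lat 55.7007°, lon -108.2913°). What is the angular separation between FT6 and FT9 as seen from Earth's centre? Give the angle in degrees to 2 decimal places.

Δφ = -5.7430°,  Δλ = 29.6567°
a = sin²(Δφ/2) + cos φ₁ cos φ₂ sin²(Δλ/2) = 0.020153
c = 2·arcsin(√a) = 0.284883 rad = 16.3226°

16.32°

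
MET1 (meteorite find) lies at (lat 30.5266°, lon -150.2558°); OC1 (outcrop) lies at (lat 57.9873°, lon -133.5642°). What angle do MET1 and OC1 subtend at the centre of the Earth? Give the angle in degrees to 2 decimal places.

Δφ = 27.4607°,  Δλ = 16.6916°
a = sin²(Δφ/2) + cos φ₁ cos φ₂ sin²(Δλ/2) = 0.065956
c = 2·arcsin(√a) = 0.519461 rad = 29.7629°

29.76°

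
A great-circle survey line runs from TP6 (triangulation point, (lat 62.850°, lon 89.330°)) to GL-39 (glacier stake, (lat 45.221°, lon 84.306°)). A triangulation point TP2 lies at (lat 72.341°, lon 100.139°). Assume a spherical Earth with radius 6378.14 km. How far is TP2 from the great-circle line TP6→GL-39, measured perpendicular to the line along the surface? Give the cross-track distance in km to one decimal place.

δ₁₃ = central angle TP6→TP2 = 0.179934 rad  (haversine)
θ₁₃ = bearing TP6→TP2 = 18.535°,  θ₁₂ = bearing TP6→GL-39 = 191.602°
dₓₜ = R·arcsin(sin δ₁₃ · sin(θ₁₃ − θ₁₂)) = 6378.14·arcsin(0.17896·sin(-173.067°)) = -137.787 km
|dₓₜ| = 137.787 km

137.8 km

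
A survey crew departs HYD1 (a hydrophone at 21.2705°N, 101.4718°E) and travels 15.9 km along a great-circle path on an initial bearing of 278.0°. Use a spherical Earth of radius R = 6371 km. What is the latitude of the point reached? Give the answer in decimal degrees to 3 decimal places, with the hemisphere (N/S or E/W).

21.290°N

δ = d/R = 15.9/6371 = 0.002496 rad
φ₂ = arcsin(sin φ₁ cos δ + cos φ₁ sin δ cos θ)
   = arcsin(0.36277·1.00000 + 0.93188·0.00250·0.13917) = 21.29033°
λ₂ = λ₁ + atan2(sin θ sin δ cos φ₁, cos δ − sin φ₁ sin φ₂) = 101.31983°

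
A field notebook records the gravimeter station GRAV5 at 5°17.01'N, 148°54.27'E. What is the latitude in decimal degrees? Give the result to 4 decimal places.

5.2835°N

5° + 17.01′/60 = 5 + 0.28350 = 5.2835°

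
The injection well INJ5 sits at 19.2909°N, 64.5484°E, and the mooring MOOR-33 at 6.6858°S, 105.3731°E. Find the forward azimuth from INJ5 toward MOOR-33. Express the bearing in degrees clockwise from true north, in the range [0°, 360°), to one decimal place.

Δλ = 40.8247°
y = sin Δλ · cos φ₂ = 0.649301
x = cos φ₁ sin φ₂ − sin φ₁ cos φ₂ cos Δλ = -0.358179
θ = atan2(y, x) = 118.8828° → 118.8828° (mod 360°)

118.9°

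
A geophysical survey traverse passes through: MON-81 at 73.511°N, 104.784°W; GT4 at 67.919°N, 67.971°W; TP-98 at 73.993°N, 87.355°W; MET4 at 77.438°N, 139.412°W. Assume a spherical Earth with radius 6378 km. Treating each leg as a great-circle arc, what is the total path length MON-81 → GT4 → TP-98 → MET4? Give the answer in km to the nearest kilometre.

MON-81→GT4: c = 0.228686 rad, d = 1458.56 km
GT4→TP-98: c = 0.151737 rad, d = 967.78 km
TP-98→MET4: c = 0.223647 rad, d = 1426.42 km
Total = 1458.56 + 967.78 + 1426.42 = 3852.76 km

3853 km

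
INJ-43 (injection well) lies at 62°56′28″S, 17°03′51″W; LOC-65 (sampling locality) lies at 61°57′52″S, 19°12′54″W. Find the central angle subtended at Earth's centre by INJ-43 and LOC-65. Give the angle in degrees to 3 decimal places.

1.394°

INJ-43: φ = -62.94111°, λ = -17.06417°
LOC-65: φ = -61.96444°, λ = -19.21500°
Δφ = 0.9767°,  Δλ = -2.1508°
a = sin²(Δφ/2) + cos φ₁ cos φ₂ sin²(Δλ/2) = 0.000148
c = 2·arcsin(√a) = 0.024328 rad = 1.3939°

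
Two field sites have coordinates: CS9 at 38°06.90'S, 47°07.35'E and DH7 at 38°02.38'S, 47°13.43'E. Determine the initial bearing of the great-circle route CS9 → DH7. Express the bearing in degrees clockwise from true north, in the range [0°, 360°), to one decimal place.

CS9: φ = -38.11500°, λ = +47.12250°
DH7: φ = -38.03967°, λ = +47.22383°
Δλ = 0.1013°
y = sin Δλ · cos φ₂ = 0.001393
x = cos φ₁ sin φ₂ − sin φ₁ cos φ₂ cos Δλ = 0.001314
θ = atan2(y, x) = 46.6688° → 46.6688° (mod 360°)

46.7°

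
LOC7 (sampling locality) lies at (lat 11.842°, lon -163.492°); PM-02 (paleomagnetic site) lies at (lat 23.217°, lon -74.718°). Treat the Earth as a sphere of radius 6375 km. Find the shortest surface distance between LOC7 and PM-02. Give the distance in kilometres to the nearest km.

Δφ = 11.3750°,  Δλ = 88.7740°
a = sin²(Δφ/2) + cos φ₁ cos φ₂ sin²(Δλ/2) = 0.449928
c = 2·arcsin(√a) = 1.470485 rad = 84.2526°
d = R·c = 6375 × 1.470485 = 9374.3 km

9374 km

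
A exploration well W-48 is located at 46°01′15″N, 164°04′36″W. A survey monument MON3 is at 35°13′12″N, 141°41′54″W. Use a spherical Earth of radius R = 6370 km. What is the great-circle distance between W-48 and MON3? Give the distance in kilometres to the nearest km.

W-48: φ = +46.02083°, λ = -164.07667°
MON3: φ = +35.22000°, λ = -141.69833°
Δφ = -10.8008°,  Δλ = 22.3783°
a = sin²(Δφ/2) + cos φ₁ cos φ₂ sin²(Δλ/2) = 0.030219
c = 2·arcsin(√a) = 0.349446 rad = 20.0218°
d = R·c = 6370 × 0.349446 = 2226.0 km

2226 km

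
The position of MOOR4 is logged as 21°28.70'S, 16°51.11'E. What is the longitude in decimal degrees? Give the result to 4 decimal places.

16° + 51.11′/60 = 16 + 0.85183 = 16.8518°

16.8518°E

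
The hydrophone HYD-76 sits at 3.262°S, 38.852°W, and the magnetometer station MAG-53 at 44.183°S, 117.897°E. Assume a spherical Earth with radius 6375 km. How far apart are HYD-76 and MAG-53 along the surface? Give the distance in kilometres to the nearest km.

Δφ = -40.9210°,  Δλ = 156.7490°
a = sin²(Δφ/2) + cos φ₁ cos φ₂ sin²(Δλ/2) = 0.809075
c = 2·arcsin(√a) = 2.237184 rad = 128.1812°
d = R·c = 6375 × 2.237184 = 14262.1 km

14262 km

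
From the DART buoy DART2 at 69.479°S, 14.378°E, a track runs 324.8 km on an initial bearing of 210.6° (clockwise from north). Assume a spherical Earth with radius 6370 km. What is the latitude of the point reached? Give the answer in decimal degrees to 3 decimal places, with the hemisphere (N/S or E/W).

δ = d/R = 324.8/6370 = 0.050989 rad
φ₂ = arcsin(sin φ₁ cos δ + cos φ₁ sin δ cos θ)
   = arcsin(-0.93654·0.99870 + 0.35055·0.05097·-0.86074) = -71.93494°
λ₂ = λ₁ + atan2(sin θ sin δ cos φ₁, cos δ − sin φ₁ sin φ₂) = 9.57873°

71.935°S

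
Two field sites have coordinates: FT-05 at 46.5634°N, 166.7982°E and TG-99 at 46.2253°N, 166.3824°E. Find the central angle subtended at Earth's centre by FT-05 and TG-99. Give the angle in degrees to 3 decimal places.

Δφ = -0.3381°,  Δλ = -0.4158°
a = sin²(Δφ/2) + cos φ₁ cos φ₂ sin²(Δλ/2) = 0.000015
c = 2·arcsin(√a) = 0.007738 rad = 0.4433°

0.443°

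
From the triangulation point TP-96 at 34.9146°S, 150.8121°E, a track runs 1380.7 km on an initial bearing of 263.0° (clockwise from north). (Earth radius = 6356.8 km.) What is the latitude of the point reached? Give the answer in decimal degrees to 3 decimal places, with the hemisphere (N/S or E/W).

δ = d/R = 1380.7/6356.8 = 0.217200 rad
φ₂ = arcsin(sin φ₁ cos δ + cos φ₁ sin δ cos θ)
   = arcsin(-0.57235·0.97650 + 0.82001·0.21550·-0.12187) = -35.48167°
λ₂ = λ₁ + atan2(sin θ sin δ cos φ₁, cos δ − sin φ₁ sin φ₂) = 135.58370°

35.482°S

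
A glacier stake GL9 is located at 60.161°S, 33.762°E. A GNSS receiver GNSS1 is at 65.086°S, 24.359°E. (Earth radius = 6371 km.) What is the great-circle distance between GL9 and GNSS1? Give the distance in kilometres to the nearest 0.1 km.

727.3 km

Δφ = -4.9250°,  Δλ = -9.4030°
a = sin²(Δφ/2) + cos φ₁ cos φ₂ sin²(Δλ/2) = 0.003254
c = 2·arcsin(√a) = 0.114153 rad = 6.5405°
d = R·c = 6371 × 0.114153 = 727.3 km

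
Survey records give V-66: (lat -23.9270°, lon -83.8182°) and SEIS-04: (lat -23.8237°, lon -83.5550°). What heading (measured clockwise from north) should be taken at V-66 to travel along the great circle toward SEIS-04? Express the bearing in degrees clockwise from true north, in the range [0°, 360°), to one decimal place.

Δλ = 0.2632°
y = sin Δλ · cos φ₂ = 0.004202
x = cos φ₁ sin φ₂ − sin φ₁ cos φ₂ cos Δλ = 0.001799
θ = atan2(y, x) = 66.8240° → 66.8240° (mod 360°)

66.8°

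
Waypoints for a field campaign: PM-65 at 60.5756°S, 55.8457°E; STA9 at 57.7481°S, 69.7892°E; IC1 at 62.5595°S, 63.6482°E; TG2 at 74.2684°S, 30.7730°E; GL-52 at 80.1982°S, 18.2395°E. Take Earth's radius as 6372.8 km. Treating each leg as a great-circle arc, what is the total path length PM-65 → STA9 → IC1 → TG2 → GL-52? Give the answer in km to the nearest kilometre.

4038 km

PM-65→STA9: c = 0.133834 rad, d = 852.90 km
STA9→IC1: c = 0.099388 rad, d = 633.38 km
IC1→TG2: c = 0.286701 rad, d = 1827.09 km
TG2→GL-52: c = 0.113646 rad, d = 724.24 km
Total = 852.90 + 633.38 + 1827.09 + 724.24 = 4037.61 km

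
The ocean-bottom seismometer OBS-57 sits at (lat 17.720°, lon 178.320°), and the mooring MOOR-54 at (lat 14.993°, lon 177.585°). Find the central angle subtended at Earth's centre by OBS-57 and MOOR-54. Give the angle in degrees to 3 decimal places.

Δφ = -2.7270°,  Δλ = -0.7350°
a = sin²(Δφ/2) + cos φ₁ cos φ₂ sin²(Δλ/2) = 0.000604
c = 2·arcsin(√a) = 0.049161 rad = 2.8167°

2.817°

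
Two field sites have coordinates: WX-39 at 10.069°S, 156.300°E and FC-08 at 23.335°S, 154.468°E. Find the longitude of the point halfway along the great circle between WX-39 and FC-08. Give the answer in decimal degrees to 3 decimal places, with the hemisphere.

Bx = cos φ₂ cos Δλ = 0.917735,  By = cos φ₂ sin Δλ = -0.029354
φₘ = atan2(sin φ₁ + sin φ₂, √((cos φ₁ + Bx)² + By²)) = -16.70401°
λₘ = λ₁ + atan2(By, cos φ₁ + Bx) = 155.41596°

155.416°E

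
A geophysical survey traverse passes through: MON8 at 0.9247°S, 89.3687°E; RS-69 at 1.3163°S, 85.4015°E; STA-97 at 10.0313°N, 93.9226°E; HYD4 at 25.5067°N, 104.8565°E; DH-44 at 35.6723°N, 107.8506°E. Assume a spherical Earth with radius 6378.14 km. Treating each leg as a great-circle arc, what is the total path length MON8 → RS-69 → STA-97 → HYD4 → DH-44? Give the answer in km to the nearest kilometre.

5262 km

MON8→RS-69: c = 0.069564 rad, d = 443.69 km
RS-69→STA-97: c = 0.247269 rad, d = 1577.12 km
STA-97→HYD4: c = 0.325123 rad, d = 2073.68 km
HYD4→DH-44: c = 0.183007 rad, d = 1167.24 km
Total = 443.69 + 1577.12 + 2073.68 + 1167.24 = 5261.73 km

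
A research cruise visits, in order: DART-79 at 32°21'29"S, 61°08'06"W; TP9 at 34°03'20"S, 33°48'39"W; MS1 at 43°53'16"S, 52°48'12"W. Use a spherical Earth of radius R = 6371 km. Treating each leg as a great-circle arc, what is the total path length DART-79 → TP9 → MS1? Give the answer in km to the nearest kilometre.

4507 km

DART-79: φ = -32.35806°, λ = -61.13500°
TP9: φ = -34.05556°, λ = -33.81083°
MS1: φ = -43.88778°, λ = -52.80333°
DART-79→TP9: c = 0.398936 rad, d = 2541.62 km
TP9→MS1: c = 0.308445 rad, d = 1965.10 km
Total = 2541.62 + 1965.10 = 4506.72 km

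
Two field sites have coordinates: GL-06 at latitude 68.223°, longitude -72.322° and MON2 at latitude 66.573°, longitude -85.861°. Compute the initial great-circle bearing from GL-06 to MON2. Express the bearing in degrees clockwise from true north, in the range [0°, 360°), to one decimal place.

Δλ = -13.5390°
y = sin Δλ · cos φ₂ = -0.093076
x = cos φ₁ sin φ₂ − sin φ₁ cos φ₂ cos Δλ = -0.018534
θ = atan2(y, x) = -101.2618° → 258.7382° (mod 360°)

258.7°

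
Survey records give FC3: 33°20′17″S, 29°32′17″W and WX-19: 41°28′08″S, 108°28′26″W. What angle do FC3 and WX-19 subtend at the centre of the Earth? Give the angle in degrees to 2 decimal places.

61.05°

FC3: φ = -33.33806°, λ = -29.53806°
WX-19: φ = -41.46889°, λ = -108.47389°
Δφ = -8.1308°,  Δλ = -78.9358°
a = sin²(Δφ/2) + cos φ₁ cos φ₂ sin²(Δλ/2) = 0.257963
c = 2·arcsin(√a) = 1.065492 rad = 61.0482°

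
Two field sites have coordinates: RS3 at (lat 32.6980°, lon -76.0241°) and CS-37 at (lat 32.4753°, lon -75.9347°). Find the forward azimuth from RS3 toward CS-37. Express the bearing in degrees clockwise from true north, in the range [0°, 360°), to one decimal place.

161.3°

Δλ = 0.0894°
y = sin Δλ · cos φ₂ = 0.001316
x = cos φ₁ sin φ₂ − sin φ₁ cos φ₂ cos Δλ = -0.003886
θ = atan2(y, x) = 161.2882° → 161.2882° (mod 360°)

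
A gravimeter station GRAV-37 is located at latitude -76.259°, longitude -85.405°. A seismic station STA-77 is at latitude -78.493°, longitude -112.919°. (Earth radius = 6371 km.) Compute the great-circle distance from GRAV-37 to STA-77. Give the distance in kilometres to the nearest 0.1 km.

Δφ = -2.2340°,  Δλ = -27.5140°
a = sin²(Δφ/2) + cos φ₁ cos φ₂ sin²(Δλ/2) = 0.003060
c = 2·arcsin(√a) = 0.110685 rad = 6.3418°
d = R·c = 6371 × 0.110685 = 705.2 km

705.2 km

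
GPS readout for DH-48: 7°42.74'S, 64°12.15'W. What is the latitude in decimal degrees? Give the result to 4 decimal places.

7.7123°S

7° + 42.74′/60 = 7 + 0.71233 = 7.7123°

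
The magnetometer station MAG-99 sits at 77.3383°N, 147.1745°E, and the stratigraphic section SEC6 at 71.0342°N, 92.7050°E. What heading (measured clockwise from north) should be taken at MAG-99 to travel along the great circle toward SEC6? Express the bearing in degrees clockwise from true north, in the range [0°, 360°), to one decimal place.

275.0°

Δλ = -54.4695°
y = sin Δλ · cos φ₂ = -0.264490
x = cos φ₁ sin φ₂ − sin φ₁ cos φ₂ cos Δλ = 0.023016
θ = atan2(y, x) = -85.0266° → 274.9734° (mod 360°)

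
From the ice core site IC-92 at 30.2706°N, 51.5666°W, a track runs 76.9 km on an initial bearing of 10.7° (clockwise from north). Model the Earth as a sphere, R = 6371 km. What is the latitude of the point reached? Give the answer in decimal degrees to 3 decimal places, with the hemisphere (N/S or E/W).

30.950°N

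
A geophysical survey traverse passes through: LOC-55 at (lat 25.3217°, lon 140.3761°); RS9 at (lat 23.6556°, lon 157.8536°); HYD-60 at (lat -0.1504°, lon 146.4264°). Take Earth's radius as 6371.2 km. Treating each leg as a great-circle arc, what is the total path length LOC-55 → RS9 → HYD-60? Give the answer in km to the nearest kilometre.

4698 km

LOC-55→RS9: c = 0.278917 rad, d = 1777.04 km
RS9→HYD-60: c = 0.458403 rad, d = 2920.58 km
Total = 1777.04 + 2920.58 = 4697.62 km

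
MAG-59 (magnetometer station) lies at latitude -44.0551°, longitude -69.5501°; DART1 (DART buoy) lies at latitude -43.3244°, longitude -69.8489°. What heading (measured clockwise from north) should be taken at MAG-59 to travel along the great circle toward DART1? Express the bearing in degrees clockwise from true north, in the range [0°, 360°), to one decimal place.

343.4°

Δλ = -0.2988°
y = sin Δλ · cos φ₂ = -0.003794
x = cos φ₁ sin φ₂ − sin φ₁ cos φ₂ cos Δλ = 0.012746
θ = atan2(y, x) = -16.5757° → 343.4243° (mod 360°)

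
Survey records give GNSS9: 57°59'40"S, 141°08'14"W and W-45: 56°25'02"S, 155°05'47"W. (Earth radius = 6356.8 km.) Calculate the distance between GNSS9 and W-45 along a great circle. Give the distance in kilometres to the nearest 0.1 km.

855.2 km

GNSS9: φ = -57.99444°, λ = -141.13722°
W-45: φ = -56.41722°, λ = -155.09639°
Δφ = 1.5772°,  Δλ = -13.9592°
a = sin²(Δφ/2) + cos φ₁ cos φ₂ sin²(Δλ/2) = 0.004518
c = 2·arcsin(√a) = 0.134539 rad = 7.7085°
d = R·c = 6356.8 × 0.134539 = 855.2 km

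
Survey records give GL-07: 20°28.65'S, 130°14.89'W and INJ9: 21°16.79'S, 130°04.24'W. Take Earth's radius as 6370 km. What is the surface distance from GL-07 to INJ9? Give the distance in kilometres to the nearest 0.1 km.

91.1 km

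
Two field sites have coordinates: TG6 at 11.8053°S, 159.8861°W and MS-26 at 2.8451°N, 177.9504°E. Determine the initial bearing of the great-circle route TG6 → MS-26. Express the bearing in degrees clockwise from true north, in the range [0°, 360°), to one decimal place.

302.3°

Δλ = -22.1635°
y = sin Δλ · cos φ₂ = -0.376786
x = cos φ₁ sin φ₂ − sin φ₁ cos φ₂ cos Δλ = 0.237822
θ = atan2(y, x) = -57.7404° → 302.2596° (mod 360°)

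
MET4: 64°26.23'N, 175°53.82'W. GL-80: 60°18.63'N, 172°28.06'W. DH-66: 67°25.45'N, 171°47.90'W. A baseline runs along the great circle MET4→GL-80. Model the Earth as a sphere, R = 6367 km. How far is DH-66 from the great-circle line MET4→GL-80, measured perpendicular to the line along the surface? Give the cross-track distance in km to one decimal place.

291.1 km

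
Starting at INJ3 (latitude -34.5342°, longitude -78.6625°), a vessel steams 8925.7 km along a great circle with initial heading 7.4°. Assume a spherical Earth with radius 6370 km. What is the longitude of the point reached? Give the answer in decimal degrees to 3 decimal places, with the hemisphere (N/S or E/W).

68.284°W

δ = d/R = 8925.7/6370 = 1.401209 rad
φ₂ = arcsin(sin φ₁ cos δ + cos φ₁ sin δ cos θ)
   = arcsin(-0.56690·0.16878 + 0.82379·0.98565·0.99167) = 45.19659°
λ₂ = λ₁ + atan2(sin θ sin δ cos φ₁, cos δ − sin φ₁ sin φ₂) = -68.28396°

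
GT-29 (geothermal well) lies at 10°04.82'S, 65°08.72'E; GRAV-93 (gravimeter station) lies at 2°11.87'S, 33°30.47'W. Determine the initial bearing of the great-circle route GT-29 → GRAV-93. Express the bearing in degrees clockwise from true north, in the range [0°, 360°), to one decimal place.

GT-29: φ = -10.08033°, λ = +65.14533°
GRAV-93: φ = -2.19783°, λ = -33.50783°
Δλ = -98.6532°
y = sin Δλ · cos φ₂ = -0.987890
x = cos φ₁ sin φ₂ − sin φ₁ cos φ₂ cos Δλ = -0.064072
θ = atan2(y, x) = -93.7109° → 266.2891° (mod 360°)

266.3°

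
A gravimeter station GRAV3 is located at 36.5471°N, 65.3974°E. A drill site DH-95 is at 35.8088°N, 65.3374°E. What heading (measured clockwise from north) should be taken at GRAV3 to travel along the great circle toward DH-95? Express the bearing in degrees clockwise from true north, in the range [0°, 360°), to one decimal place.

183.8°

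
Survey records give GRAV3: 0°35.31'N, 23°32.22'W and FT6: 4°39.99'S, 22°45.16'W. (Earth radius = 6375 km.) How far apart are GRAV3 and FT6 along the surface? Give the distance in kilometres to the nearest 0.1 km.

591.2 km

GRAV3: φ = +0.58850°, λ = -23.53700°
FT6: φ = -4.66650°, λ = -22.75267°
Δφ = -5.2550°,  Δλ = 0.7843°
a = sin²(Δφ/2) + cos φ₁ cos φ₂ sin²(Δλ/2) = 0.002148
c = 2·arcsin(√a) = 0.092731 rad = 5.3131°
d = R·c = 6375 × 0.092731 = 591.2 km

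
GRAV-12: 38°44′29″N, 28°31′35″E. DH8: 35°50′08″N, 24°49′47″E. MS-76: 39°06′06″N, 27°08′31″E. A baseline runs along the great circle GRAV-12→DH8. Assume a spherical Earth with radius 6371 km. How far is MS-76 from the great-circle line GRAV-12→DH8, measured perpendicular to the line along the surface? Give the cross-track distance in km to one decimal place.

112.0 km

GRAV-12: φ = +38.74139°, λ = +28.52639°
DH8: φ = +35.83556°, λ = +24.82972°
MS-76: φ = +39.10167°, λ = +27.14194°
δ₁₃ = central angle GRAV-12→MS-76 = 0.019823 rad  (haversine)
θ₁₃ = bearing GRAV-12→MS-76 = 288.928°,  θ₁₂ = bearing GRAV-12→DH8 = 226.478°
dₓₜ = R·arcsin(sin δ₁₃ · sin(θ₁₃ − θ₁₂)) = 6371·arcsin(0.01982·sin(62.450°)) = 111.968 km
|dₓₜ| = 111.968 km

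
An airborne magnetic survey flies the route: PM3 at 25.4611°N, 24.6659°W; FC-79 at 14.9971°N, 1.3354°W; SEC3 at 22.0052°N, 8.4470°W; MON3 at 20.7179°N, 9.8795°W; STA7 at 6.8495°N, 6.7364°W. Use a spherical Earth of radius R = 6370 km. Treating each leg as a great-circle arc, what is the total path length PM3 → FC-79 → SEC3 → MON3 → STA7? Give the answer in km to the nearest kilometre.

5557 km

PM3→FC-79: c = 0.422515 rad, d = 2691.42 km
FC-79→SEC3: c = 0.169678 rad, d = 1080.85 km
SEC3→MON3: c = 0.032356 rad, d = 206.11 km
MON3→STA7: c = 0.247810 rad, d = 1578.55 km
Total = 2691.42 + 1080.85 + 206.11 + 1578.55 = 5556.93 km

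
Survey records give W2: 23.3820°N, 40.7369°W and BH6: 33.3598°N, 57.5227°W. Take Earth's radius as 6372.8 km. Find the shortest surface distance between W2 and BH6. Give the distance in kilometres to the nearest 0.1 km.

1978.2 km

Δφ = 9.9778°,  Δλ = -16.7858°
a = sin²(Δφ/2) + cos φ₁ cos φ₂ sin²(Δλ/2) = 0.023895
c = 2·arcsin(√a) = 0.310408 rad = 17.7851°
d = R·c = 6372.8 × 0.310408 = 1978.2 km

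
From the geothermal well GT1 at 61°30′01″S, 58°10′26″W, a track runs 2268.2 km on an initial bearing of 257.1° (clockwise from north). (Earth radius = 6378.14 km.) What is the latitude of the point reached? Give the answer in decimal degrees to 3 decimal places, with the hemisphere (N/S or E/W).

GT1: φ = -61.50028°, λ = -58.17389°
δ = d/R = 2268.2/6378.14 = 0.355621 rad
φ₂ = arcsin(sin φ₁ cos δ + cos φ₁ sin δ cos θ)
   = arcsin(-0.87882·0.93743 + 0.47715·0.34817·-0.22325) = -59.42016°
λ₂ = λ₁ + atan2(sin θ sin δ cos φ₁, cos δ − sin φ₁ sin φ₂) = -100.01837°

59.420°S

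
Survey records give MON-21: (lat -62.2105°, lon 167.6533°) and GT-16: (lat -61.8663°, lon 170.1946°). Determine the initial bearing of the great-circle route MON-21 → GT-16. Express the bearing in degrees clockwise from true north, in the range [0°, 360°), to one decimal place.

Δλ = 2.5413°
y = sin Δλ · cos φ₂ = 0.020907
x = cos φ₁ sin φ₂ − sin φ₁ cos φ₂ cos Δλ = 0.005597
θ = atan2(y, x) = 75.0128° → 75.0128° (mod 360°)

75.0°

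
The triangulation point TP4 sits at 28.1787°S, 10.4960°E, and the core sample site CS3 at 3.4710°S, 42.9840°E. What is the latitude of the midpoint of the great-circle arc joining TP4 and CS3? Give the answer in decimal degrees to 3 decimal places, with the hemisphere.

Bx = cos φ₂ cos Δλ = 0.841957,  By = cos φ₂ sin Δλ = 0.536138
φₘ = atan2(sin φ₁ + sin φ₂, √((cos φ₁ + Bx)² + By²)) = -16.44541°
λₘ = λ₁ + atan2(By, cos φ₁ + Bx) = 27.77621°

16.445°S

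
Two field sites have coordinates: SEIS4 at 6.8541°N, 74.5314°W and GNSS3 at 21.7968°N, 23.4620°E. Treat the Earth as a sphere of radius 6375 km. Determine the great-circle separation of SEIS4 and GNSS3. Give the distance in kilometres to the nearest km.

Δφ = 14.9427°,  Δλ = 97.9934°
a = sin²(Δφ/2) + cos φ₁ cos φ₂ sin²(Δλ/2) = 0.541941
c = 2·arcsin(√a) = 1.654776 rad = 94.8117°
d = R·c = 6375 × 1.654776 = 10549.2 km

10549 km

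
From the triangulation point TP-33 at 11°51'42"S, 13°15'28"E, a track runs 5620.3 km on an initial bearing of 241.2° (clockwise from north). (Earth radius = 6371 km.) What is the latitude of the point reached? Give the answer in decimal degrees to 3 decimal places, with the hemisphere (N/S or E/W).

29.647°S

TP-33: φ = -11.86167°, λ = +13.25778°
δ = d/R = 5620.3/6371 = 0.882169 rad
φ₂ = arcsin(sin φ₁ cos δ + cos φ₁ sin δ cos θ)
   = arcsin(-0.20555·0.63548 + 0.97865·0.77212·-0.48175) = -29.64671°
λ₂ = λ₁ + atan2(sin θ sin δ cos φ₁, cos δ − sin φ₁ sin φ₂) = -37.86830°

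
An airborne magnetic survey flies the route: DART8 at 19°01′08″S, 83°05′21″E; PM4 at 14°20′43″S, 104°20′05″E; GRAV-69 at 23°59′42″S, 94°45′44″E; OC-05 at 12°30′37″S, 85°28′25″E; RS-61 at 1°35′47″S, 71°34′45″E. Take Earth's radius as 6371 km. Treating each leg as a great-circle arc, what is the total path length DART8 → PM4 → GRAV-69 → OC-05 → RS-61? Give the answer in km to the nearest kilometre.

7352 km

DART8: φ = -19.01889°, λ = +83.08917°
PM4: φ = -14.34528°, λ = +104.33472°
GRAV-69: φ = -23.99500°, λ = +94.76222°
OC-05: φ = -12.51028°, λ = +85.47361°
RS-61: φ = -1.59639°, λ = +71.57917°
DART8→PM4: c = 0.364157 rad, d = 2320.04 km
PM4→GRAV-69: c = 0.230611 rad, d = 1469.22 km
GRAV-69→OC-05: c = 0.252531 rad, d = 1608.87 km
OC-05→RS-61: c = 0.306623 rad, d = 1953.49 km
Total = 2320.04 + 1469.22 + 1608.87 + 1953.49 = 7351.63 km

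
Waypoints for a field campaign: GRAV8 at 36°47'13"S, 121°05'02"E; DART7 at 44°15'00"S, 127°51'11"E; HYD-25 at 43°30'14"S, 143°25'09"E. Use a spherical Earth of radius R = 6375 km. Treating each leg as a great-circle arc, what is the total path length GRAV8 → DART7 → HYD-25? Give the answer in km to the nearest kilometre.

GRAV8: φ = -36.78694°, λ = +121.08389°
DART7: φ = -44.25000°, λ = +127.85306°
HYD-25: φ = -43.50389°, λ = +143.41917°
GRAV8→DART7: c = 0.158089 rad, d = 1007.82 km
DART7→HYD-25: c = 0.195973 rad, d = 1249.33 km
Total = 1007.82 + 1249.33 = 2257.15 km

2257 km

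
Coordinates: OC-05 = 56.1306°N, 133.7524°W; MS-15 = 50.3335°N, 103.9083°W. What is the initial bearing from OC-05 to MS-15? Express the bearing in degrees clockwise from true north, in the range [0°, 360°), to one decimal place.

95.5°

Δλ = 29.8441°
y = sin Δλ · cos φ₂ = 0.317654
x = cos φ₁ sin φ₂ − sin φ₁ cos φ₂ cos Δλ = -0.030719
θ = atan2(y, x) = 95.5236° → 95.5236° (mod 360°)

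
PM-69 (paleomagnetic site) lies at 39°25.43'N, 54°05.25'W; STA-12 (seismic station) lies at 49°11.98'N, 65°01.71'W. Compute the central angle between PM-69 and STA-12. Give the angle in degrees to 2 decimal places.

PM-69: φ = +39.42383°, λ = -54.08750°
STA-12: φ = +49.19967°, λ = -65.02850°
Δφ = 9.7758°,  Δλ = -10.9410°
a = sin²(Δφ/2) + cos φ₁ cos φ₂ sin²(Δλ/2) = 0.011848
c = 2·arcsin(√a) = 0.218125 rad = 12.4977°

12.50°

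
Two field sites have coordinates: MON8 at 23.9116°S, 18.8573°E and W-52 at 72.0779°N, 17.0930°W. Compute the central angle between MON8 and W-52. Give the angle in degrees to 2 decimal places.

99.09°

Δφ = 95.9895°,  Δλ = -35.9503°
a = sin²(Δφ/2) + cos φ₁ cos φ₂ sin²(Δλ/2) = 0.578964
c = 2·arcsin(√a) = 1.729389 rad = 99.0867°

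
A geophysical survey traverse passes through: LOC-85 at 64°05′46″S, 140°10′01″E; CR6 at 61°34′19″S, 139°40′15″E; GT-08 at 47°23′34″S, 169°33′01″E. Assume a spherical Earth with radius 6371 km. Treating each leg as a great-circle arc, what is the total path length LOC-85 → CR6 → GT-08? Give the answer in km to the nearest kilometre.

2736 km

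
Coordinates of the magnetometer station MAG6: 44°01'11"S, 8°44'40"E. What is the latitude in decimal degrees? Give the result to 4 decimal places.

44.0197°S

44° + 1′/60 + 11″/3600 = 44 + 0.01667 + 0.00306 = 44.0197°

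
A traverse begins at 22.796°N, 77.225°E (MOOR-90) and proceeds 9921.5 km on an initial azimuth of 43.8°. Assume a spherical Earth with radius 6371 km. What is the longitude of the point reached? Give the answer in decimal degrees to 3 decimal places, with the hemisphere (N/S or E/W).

δ = d/R = 9921.5/6371 = 1.557291 rad
φ₂ = arcsin(sin φ₁ cos δ + cos φ₁ sin δ cos θ)
   = arcsin(0.38745·0.01351 + 0.92189·0.99991·0.72176) = 42.10996°
λ₂ = λ₁ + atan2(sin θ sin δ cos φ₁, cos δ − sin φ₁ sin φ₂) = -171.66637°

171.666°W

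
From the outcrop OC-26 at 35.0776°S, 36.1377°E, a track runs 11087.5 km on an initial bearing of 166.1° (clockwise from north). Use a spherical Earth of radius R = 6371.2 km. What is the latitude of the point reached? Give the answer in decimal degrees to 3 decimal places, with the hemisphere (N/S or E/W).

43.323°S

δ = d/R = 11087.5/6371.2 = 1.740253 rad
φ₂ = arcsin(sin φ₁ cos δ + cos φ₁ sin δ cos θ)
   = arcsin(-0.57469·-0.16865 + 0.81837·0.98568·-0.97072) = -43.32312°
λ₂ = λ₁ + atan2(sin θ sin δ cos φ₁, cos δ − sin φ₁ sin φ₂) = -162.85711°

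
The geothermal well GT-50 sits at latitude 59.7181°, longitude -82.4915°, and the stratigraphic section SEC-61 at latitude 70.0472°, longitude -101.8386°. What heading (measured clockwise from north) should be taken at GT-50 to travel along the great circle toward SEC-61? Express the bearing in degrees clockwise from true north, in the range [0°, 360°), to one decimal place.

Δλ = -19.3471°
y = sin Δλ · cos φ₂ = -0.113051
x = cos φ₁ sin φ₂ − sin φ₁ cos φ₂ cos Δλ = 0.195943
θ = atan2(y, x) = -29.9832° → 330.0168° (mod 360°)

330.0°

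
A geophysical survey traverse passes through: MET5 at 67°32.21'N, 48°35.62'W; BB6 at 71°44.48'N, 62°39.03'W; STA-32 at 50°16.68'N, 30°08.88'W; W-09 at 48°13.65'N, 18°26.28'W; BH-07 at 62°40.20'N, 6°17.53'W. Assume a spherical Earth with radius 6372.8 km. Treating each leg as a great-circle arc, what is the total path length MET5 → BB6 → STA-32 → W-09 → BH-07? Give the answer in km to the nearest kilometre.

6251 km

MET5: φ = +67.53683°, λ = -48.59367°
BB6: φ = +71.74133°, λ = -62.65050°
STA-32: φ = +50.27800°, λ = -30.14800°
W-09: φ = +48.22750°, λ = -18.43800°
BH-07: φ = +62.67000°, λ = -6.29217°
MET5→BB6: c = 0.112094 rad, d = 714.36 km
BB6→STA-32: c = 0.452652 rad, d = 2884.66 km
STA-32→W-09: c = 0.137956 rad, d = 879.16 km
W-09→BH-07: c = 0.278197 rad, d = 1772.90 km
Total = 714.36 + 2884.66 + 879.16 + 1772.90 = 6251.08 km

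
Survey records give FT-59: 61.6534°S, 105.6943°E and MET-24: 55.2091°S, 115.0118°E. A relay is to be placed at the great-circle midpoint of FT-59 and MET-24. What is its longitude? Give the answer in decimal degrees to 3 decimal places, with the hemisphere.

Bx = cos φ₂ cos Δλ = 0.563055,  By = cos φ₂ sin Δλ = 0.092380
φₘ = atan2(sin φ₁ + sin φ₂, √((cos φ₁ + Bx)² + By²)) = -58.51505°
λₘ = λ₁ + atan2(By, cos φ₁ + Bx) = 110.78082°

110.781°E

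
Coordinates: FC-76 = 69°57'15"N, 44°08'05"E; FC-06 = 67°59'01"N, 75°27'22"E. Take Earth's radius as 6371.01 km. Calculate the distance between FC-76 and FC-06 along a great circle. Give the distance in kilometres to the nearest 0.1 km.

FC-76: φ = +69.95417°, λ = +44.13472°
FC-06: φ = +67.98361°, λ = +75.45611°
Δφ = -1.9706°,  Δλ = 31.3214°
a = sin²(Δφ/2) + cos φ₁ cos φ₂ sin²(Δλ/2) = 0.009659
c = 2·arcsin(√a) = 0.196877 rad = 11.2802°
d = R·c = 6371.01 × 0.196877 = 1254.3 km

1254.3 km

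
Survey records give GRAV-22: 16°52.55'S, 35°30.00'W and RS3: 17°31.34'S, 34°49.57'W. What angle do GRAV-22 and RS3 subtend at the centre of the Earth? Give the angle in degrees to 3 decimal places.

GRAV-22: φ = -16.87583°, λ = -35.50000°
RS3: φ = -17.52233°, λ = -34.82617°
Δφ = -0.6465°,  Δλ = 0.6738°
a = sin²(Δφ/2) + cos φ₁ cos φ₂ sin²(Δλ/2) = 0.000063
c = 2·arcsin(√a) = 0.015923 rad = 0.9123°

0.912°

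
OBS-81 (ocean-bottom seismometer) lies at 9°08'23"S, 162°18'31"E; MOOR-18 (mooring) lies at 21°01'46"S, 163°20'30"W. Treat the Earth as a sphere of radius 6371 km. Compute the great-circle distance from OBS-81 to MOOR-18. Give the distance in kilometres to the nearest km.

OBS-81: φ = -9.13972°, λ = +162.30861°
MOOR-18: φ = -21.02944°, λ = -163.34167°
Δφ = -11.8897°,  Δλ = 34.3497°
a = sin²(Δφ/2) + cos φ₁ cos φ₂ sin²(Δλ/2) = 0.091082
c = 2·arcsin(√a) = 0.613155 rad = 35.1312°
d = R·c = 6371 × 0.613155 = 3906.4 km

3906 km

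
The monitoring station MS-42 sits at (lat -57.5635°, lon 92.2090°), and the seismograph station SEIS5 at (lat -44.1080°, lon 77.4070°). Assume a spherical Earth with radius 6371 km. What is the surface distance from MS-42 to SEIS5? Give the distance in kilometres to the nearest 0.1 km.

Δφ = 13.4555°,  Δλ = -14.8020°
a = sin²(Δφ/2) + cos φ₁ cos φ₂ sin²(Δλ/2) = 0.020115
c = 2·arcsin(√a) = 0.284613 rad = 16.3071°
d = R·c = 6371 × 0.284613 = 1813.3 km

1813.3 km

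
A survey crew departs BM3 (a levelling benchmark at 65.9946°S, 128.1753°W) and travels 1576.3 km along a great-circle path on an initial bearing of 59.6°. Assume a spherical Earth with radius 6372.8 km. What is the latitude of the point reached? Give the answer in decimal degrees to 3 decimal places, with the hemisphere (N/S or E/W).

δ = d/R = 1576.3/6372.8 = 0.247348 rad
φ₂ = arcsin(sin φ₁ cos δ + cos φ₁ sin δ cos θ)
   = arcsin(-0.91351·0.96957 + 0.40682·0.24483·0.50603) = -56.64727°
λ₂ = λ₁ + atan2(sin θ sin δ cos φ₁, cos δ − sin φ₁ sin φ₂) = -105.58773°

56.647°S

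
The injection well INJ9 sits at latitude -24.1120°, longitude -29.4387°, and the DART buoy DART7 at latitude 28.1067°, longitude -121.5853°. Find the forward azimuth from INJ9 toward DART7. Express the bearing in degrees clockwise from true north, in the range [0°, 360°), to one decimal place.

295.3°

Δλ = -92.1466°
y = sin Δλ · cos φ₂ = -0.881453
x = cos φ₁ sin φ₂ − sin φ₁ cos φ₂ cos Δλ = 0.416512
θ = atan2(y, x) = -64.7079° → 295.2921° (mod 360°)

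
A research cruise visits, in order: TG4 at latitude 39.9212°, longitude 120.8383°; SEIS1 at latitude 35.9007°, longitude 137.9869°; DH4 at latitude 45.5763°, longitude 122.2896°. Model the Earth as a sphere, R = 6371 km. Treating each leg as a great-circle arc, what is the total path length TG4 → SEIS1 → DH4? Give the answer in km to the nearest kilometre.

TG4→SEIS1: c = 0.245891 rad, d = 1566.57 km
SEIS1→DH4: c = 0.266764 rad, d = 1699.56 km
Total = 1566.57 + 1699.56 = 3266.13 km

3266 km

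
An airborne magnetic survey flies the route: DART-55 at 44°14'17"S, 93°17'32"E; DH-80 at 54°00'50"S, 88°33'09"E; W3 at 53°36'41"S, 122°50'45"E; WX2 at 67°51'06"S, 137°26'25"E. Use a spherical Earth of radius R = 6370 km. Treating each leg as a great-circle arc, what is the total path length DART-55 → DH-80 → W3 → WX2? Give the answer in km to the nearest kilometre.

5129 km

DART-55: φ = -44.23806°, λ = +93.29222°
DH-80: φ = -54.01389°, λ = +88.55250°
W3: φ = -53.61139°, λ = +122.84583°
WX2: φ = -67.85167°, λ = +137.44028°
DART-55→DH-80: c = 0.178900 rad, d = 1139.59 km
DH-80→W3: c = 0.349986 rad, d = 2229.41 km
W3→WX2: c = 0.276357 rad, d = 1760.39 km
Total = 1139.59 + 2229.41 + 1760.39 = 5129.40 km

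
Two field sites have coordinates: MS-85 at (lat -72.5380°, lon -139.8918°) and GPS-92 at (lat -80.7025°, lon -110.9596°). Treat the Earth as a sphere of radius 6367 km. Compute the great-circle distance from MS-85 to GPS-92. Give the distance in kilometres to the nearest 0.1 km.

Δφ = -8.1645°,  Δλ = 28.9322°
a = sin²(Δφ/2) + cos φ₁ cos φ₂ sin²(Δλ/2) = 0.008093
c = 2·arcsin(√a) = 0.180167 rad = 10.3228°
d = R·c = 6367 × 0.180167 = 1147.1 km

1147.1 km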